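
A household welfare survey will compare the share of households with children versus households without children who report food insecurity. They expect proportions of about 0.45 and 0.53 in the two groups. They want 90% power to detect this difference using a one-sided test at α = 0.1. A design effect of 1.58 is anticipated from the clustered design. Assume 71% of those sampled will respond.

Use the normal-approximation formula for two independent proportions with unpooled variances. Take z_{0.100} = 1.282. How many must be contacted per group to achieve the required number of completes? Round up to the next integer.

n = (z_α + z_β)² · [p₁(1−p₁) + p₂(1−p₂)] / (p₁ − p₂)²
  = (1.282 + 1.282)² · (0.45·0.55 + 0.53·0.47) / (-0.08)²
  = (2.564)² · (0.2475 + 0.2491) / 0.0064
  = 6.5741 · 0.4966 / 0.0064
  = 510.11
Design effect: 1.58 × 510.11 = 805.97.
Adjust for 71% response: 805.97 / 0.71 = 1135.17.
Round up → n = 1136 per group.

n = 1136 per group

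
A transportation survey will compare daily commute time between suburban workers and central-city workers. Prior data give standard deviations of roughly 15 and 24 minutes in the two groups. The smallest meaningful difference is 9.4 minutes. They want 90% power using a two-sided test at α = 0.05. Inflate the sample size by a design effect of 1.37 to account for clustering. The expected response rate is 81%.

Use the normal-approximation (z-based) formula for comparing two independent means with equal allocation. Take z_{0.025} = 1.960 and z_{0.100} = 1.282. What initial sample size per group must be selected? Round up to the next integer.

n = (z_{α/2} + z_β)² · (σ₁² + σ₂²) / δ²
  = (1.960 + 1.282)² · (15² + 24² = 801) / 9.4²
  = 10.5106 · 801 / 88.36
  = 95.28
Design effect: 1.37 × 95.28 = 130.53.
Adjust for 81% response: 130.53 / 0.81 = 161.15.
Round up → n = 162 per group.

n = 162 per group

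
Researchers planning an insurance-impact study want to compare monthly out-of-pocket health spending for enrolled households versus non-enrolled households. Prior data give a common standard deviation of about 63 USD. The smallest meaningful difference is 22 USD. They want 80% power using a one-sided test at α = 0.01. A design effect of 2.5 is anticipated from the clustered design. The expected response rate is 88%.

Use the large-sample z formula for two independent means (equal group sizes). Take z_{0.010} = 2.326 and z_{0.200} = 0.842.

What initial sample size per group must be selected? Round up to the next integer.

n = (z_α + z_β)² · (σ₁² + σ₂²) / δ²
  = (2.326 + 0.842)² · (2·63² = 7938) / 22²
  = 10.0362 · 7938 / 484
  = 164.60
Design effect: 2.5 × 164.60 = 411.51.
Adjust for 88% response: 411.51 / 0.88 = 467.62.
Round up → n = 468 per group.

n = 468 per group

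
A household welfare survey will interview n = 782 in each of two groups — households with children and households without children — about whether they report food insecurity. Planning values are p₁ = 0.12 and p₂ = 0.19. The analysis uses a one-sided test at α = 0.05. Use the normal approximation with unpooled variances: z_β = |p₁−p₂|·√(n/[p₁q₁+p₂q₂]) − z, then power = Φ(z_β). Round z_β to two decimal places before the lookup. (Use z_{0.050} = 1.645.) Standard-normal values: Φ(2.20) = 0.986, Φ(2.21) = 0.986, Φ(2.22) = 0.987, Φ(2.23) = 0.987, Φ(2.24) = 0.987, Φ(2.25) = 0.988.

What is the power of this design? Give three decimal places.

Power ≈ 0.986

z_β = |p₁−p₂|·√(n/[p₁q₁+p₂q₂]) − z_α
    = 0.07 · √(782/0.2595) − 1.645
    = 0.07 · 54.8952 − 1.645
    = 3.8427 − 1.645 = 2.1977 → 2.20
Power = Φ(2.20) = 0.986.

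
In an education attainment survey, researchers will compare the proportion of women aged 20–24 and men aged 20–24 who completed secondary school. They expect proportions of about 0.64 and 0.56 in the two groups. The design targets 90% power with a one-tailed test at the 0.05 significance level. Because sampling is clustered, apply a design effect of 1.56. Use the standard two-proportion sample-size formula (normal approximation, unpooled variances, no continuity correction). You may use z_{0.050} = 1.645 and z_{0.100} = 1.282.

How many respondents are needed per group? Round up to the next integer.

n = (z_α + z_β)² · [p₁(1−p₁) + p₂(1−p₂)] / (p₁ − p₂)²
  = (1.645 + 1.282)² · (0.64·0.36 + 0.56·0.44) / (0.08)²
  = (2.927)² · (0.2304 + 0.2464) / 0.0064
  = 8.5673 · 0.4768 / 0.0064
  = 638.27
Design effect: 1.56 × 638.27 = 995.69.
Round up → n = 996 per group.

n = 996 per group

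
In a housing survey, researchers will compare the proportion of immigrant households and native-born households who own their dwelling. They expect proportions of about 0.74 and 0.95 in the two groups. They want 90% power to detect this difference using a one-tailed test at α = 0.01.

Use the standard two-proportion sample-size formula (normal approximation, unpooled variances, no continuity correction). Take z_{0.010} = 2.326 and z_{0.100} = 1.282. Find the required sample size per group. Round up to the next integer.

n = 71 per group

n = (z_α + z_β)² · [p₁(1−p₁) + p₂(1−p₂)] / (p₁ − p₂)²
  = (2.326 + 1.282)² · (0.74·0.26 + 0.95·0.05) / (-0.21)²
  = (3.608)² · (0.1924 + 0.0475) / 0.0441
  = 13.0177 · 0.2399 / 0.0441
  = 70.81
Round up → n = 71 per group.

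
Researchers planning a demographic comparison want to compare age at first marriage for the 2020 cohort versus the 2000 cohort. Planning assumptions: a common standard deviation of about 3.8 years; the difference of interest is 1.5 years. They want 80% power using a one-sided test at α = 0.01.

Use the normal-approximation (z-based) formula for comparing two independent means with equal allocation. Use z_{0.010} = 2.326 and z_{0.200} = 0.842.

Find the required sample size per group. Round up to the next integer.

n = 129 per group

n = (z_α + z_β)² · (σ₁² + σ₂²) / δ²
  = (2.326 + 0.842)² · (2·3.8² = 28.88) / 1.5²
  = 10.0362 · 28.88 / 2.25
  = 128.82
Round up → n = 129 per group.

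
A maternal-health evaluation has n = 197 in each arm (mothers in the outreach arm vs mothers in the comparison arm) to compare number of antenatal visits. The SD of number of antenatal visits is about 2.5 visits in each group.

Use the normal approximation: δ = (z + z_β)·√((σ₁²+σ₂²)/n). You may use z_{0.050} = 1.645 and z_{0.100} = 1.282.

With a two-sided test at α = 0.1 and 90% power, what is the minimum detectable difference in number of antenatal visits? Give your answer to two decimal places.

Minimum detectable difference ≈ 0.74 visits

δ = (z_{α/2} + z_β) · √((σ₁²+σ₂²)/n)
  = (1.645 + 1.282) · √(12.5/197)
  = 2.927 · √0.06345
  = 2.927 · 0.2519
  = 0.7373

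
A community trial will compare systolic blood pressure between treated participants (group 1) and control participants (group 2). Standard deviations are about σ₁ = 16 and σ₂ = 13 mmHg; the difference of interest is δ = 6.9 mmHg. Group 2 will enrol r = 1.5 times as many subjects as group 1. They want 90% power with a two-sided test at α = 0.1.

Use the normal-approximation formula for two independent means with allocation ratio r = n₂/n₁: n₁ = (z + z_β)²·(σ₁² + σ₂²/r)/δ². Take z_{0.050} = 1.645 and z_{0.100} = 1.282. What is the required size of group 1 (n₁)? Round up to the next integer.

n₁ = (z_{α/2} + z_β)² · (σ₁² + σ₂²/r) / δ²
   = (1.645 + 1.282)² · (16² + 13²/1.5) / 6.9²
   = 8.5673 · (256 + 112.6667) / 47.61
   = 8.5673 · 368.6667 / 47.61
   = 66.34
Round up → n₁ = 67; n₂ = r·n₁ = 1.5 × 67 = 101.

n₁ = 67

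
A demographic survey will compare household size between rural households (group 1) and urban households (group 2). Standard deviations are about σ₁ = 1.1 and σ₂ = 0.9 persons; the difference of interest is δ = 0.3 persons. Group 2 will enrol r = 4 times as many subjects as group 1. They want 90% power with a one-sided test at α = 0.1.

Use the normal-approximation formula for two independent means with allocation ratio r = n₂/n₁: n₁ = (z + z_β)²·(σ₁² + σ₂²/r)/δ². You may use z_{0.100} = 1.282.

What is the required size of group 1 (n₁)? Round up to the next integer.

n₁ = 104

n₁ = (z_α + z_β)² · (σ₁² + σ₂²/r) / δ²
   = (1.282 + 1.282)² · (1.1² + 0.9²/4) / 0.3²
   = 6.5741 · (1.21 + 0.2025) / 0.09
   = 6.5741 · 1.4125 / 0.09
   = 103.18
Round up → n₁ = 104; n₂ = r·n₁ = 4 × 104 = 416.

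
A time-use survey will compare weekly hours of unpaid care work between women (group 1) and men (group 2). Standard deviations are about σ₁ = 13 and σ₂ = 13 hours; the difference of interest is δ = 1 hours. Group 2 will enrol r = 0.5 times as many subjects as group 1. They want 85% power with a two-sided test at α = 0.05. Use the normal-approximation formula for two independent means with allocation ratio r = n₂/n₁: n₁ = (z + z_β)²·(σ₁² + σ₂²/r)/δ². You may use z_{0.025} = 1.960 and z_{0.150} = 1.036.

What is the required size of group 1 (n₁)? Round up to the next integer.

n₁ = 4551

n₁ = (z_{α/2} + z_β)² · (σ₁² + σ₂²/r) / δ²
   = (1.960 + 1.036)² · (13² + 13²/0.5) / 1²
   = 8.9760 · (169 + 338) / 1
   = 8.9760 · 507 / 1
   = 4550.84
Round up → n₁ = 4551; n₂ = r·n₁ = 0.5 × 4551 = 2276.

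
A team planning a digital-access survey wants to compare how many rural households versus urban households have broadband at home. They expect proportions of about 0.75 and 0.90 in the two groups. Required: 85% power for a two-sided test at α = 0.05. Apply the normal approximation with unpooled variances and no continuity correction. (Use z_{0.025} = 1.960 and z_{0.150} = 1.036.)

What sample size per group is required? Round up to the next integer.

n = 111 per group

n = (z_{α/2} + z_β)² · [p₁(1−p₁) + p₂(1−p₂)] / (p₁ − p₂)²
  = (1.960 + 1.036)² · (0.75·0.25 + 0.90·0.10) / (-0.15)²
  = (2.996)² · (0.1875 + 0.0900) / 0.0225
  = 8.9760 · 0.2775 / 0.0225
  = 110.70
Round up → n = 111 per group.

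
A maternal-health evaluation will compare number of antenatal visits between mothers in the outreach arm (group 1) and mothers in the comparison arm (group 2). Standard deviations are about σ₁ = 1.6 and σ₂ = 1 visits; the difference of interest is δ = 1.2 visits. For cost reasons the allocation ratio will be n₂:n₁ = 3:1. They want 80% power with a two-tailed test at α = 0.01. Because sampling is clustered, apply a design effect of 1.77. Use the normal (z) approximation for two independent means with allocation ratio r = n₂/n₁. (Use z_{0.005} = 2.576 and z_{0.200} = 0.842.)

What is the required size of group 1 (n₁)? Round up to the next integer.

n₁ = (z_{α/2} + z_β)² · (σ₁² + σ₂²/r) / δ²
   = (2.576 + 0.842)² · (1.6² + 1²/3) / 1.2²
   = 11.6827 · (2.56 + 0.33333) / 1.44
   = 11.6827 · 2.8933 / 1.44
   = 23.47
Design effect: 1.77 × 23.47 = 41.55.
Round up → n₁ = 42; n₂ = r·n₁ = 3 × 42 = 126.

n₁ = 42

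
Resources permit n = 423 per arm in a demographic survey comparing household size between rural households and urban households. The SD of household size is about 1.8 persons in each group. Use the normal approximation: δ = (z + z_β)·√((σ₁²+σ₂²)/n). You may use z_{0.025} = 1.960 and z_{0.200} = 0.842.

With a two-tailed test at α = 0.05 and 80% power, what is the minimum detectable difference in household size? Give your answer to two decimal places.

Minimum detectable difference ≈ 0.35 persons

δ = (z_{α/2} + z_β) · √((σ₁²+σ₂²)/n)
  = (1.960 + 0.842) · √(6.48/423)
  = 2.802 · √0.01532
  = 2.802 · 0.1238
  = 0.3468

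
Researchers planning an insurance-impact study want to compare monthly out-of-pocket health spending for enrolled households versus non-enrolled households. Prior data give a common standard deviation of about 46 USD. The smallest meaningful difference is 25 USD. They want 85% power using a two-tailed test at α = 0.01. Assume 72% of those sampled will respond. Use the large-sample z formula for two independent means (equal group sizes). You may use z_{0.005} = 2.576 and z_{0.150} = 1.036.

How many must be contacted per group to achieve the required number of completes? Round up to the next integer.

n = 123 per group

n = (z_{α/2} + z_β)² · (σ₁² + σ₂²) / δ²
  = (2.576 + 1.036)² · (2·46² = 4232) / 25²
  = 13.0465 · 4232 / 625
  = 88.34
Adjust for 72% response: 88.34 / 0.72 = 122.70.
Round up → n = 123 per group.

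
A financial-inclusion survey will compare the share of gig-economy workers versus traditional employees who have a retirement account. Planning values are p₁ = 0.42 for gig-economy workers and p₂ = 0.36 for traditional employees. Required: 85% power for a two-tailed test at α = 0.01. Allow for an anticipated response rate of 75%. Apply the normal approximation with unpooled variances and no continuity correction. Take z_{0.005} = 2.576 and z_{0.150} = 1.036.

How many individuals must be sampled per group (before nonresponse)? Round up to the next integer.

n = 2291 per group

n = (z_{α/2} + z_β)² · [p₁(1−p₁) + p₂(1−p₂)] / (p₁ − p₂)²
  = (2.576 + 1.036)² · (0.42·0.58 + 0.36·0.64) / (0.06)²
  = (3.612)² · (0.2436 + 0.2304) / 0.0036
  = 13.0465 · 0.4740 / 0.0036
  = 1717.79
Adjust for 75% response: 1717.79 / 0.75 = 2290.39.
Round up → n = 2291 per group.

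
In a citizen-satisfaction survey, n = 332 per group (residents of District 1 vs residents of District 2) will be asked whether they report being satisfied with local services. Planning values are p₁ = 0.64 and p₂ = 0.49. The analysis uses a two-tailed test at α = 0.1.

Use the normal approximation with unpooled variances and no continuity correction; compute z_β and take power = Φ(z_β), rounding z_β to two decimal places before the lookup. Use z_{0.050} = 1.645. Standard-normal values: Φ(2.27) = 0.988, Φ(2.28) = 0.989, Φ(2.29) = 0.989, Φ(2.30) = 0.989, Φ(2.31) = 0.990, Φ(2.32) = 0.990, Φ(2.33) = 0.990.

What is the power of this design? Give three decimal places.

Power ≈ 0.989

z_β = |p₁−p₂|·√(n/[p₁q₁+p₂q₂]) − z_{α/2}
    = 0.15 · √(332/0.4803) − 1.645
    = 0.15 · 26.2913 − 1.645
    = 3.9437 − 1.645 = 2.2987 → 2.30
Power = Φ(2.30) = 0.989.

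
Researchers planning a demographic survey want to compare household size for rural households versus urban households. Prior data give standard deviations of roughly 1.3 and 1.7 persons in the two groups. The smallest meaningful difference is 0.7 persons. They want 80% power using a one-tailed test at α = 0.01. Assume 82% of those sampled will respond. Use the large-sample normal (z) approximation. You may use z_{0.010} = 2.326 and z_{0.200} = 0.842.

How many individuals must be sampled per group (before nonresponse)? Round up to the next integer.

n = 115 per group

n = (z_α + z_β)² · (σ₁² + σ₂²) / δ²
  = (2.326 + 0.842)² · (1.3² + 1.7² = 4.58) / 0.7²
  = 10.0362 · 4.58 / 0.49
  = 93.81
Adjust for 82% response: 93.81 / 0.82 = 114.40.
Round up → n = 115 per group.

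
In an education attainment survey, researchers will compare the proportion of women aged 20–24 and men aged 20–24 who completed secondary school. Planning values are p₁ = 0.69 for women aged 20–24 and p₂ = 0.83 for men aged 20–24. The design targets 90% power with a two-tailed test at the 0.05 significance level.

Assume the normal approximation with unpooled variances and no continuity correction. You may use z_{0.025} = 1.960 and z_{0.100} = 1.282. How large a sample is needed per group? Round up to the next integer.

n = 191 per group

n = (z_{α/2} + z_β)² · [p₁(1−p₁) + p₂(1−p₂)] / (p₁ − p₂)²
  = (1.960 + 1.282)² · (0.69·0.31 + 0.83·0.17) / (-0.14)²
  = (3.242)² · (0.2139 + 0.1411) / 0.0196
  = 10.5106 · 0.3550 / 0.0196
  = 190.37
Round up → n = 191 per group.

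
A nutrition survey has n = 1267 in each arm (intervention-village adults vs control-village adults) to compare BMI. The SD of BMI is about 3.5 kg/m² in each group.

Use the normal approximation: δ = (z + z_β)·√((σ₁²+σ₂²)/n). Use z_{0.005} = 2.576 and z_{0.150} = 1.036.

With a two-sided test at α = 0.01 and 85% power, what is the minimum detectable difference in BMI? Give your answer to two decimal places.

δ = (z_{α/2} + z_β) · √((σ₁²+σ₂²)/n)
  = (2.576 + 1.036) · √(24.5/1267)
  = 3.612 · √0.01934
  = 3.612 · 0.1391
  = 0.5023

Minimum detectable difference ≈ 0.50 kg/m²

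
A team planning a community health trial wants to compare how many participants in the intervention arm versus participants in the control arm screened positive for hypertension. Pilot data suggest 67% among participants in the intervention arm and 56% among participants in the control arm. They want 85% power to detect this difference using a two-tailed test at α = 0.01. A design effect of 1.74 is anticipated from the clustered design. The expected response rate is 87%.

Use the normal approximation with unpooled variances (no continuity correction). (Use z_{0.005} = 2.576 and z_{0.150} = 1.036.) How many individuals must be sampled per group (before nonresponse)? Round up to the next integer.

n = 1009 per group

n = (z_{α/2} + z_β)² · [p₁(1−p₁) + p₂(1−p₂)] / (p₁ − p₂)²
  = (2.576 + 1.036)² · (0.67·0.33 + 0.56·0.44) / (0.11)²
  = (3.612)² · (0.2211 + 0.2464) / 0.0121
  = 13.0465 · 0.4675 / 0.0121
  = 504.07
Design effect: 1.74 × 504.07 = 877.08.
Adjust for 87% response: 877.08 / 0.87 = 1008.14.
Round up → n = 1009 per group.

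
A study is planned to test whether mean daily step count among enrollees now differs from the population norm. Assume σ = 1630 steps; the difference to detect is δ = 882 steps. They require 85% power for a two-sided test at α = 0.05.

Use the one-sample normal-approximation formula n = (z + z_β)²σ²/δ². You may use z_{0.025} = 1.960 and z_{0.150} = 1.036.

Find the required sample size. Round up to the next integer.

n = 31

n = (z_{α/2} + z_β)² · σ² / δ²
  = (1.960 + 1.036)² · 1630² / 882²
  = 8.9760 · 2656900 / 777924
  = 30.66
Round up → n = 31.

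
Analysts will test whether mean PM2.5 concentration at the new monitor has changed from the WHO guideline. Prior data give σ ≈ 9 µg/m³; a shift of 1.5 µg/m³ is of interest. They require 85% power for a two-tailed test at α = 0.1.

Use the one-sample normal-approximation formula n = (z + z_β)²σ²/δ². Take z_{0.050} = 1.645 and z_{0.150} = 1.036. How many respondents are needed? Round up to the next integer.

n = (z_{α/2} + z_β)² · σ² / δ²
  = (1.645 + 1.036)² · 9² / 1.5²
  = 7.1878 · 81 / 2.25
  = 258.76
Round up → n = 259.

n = 259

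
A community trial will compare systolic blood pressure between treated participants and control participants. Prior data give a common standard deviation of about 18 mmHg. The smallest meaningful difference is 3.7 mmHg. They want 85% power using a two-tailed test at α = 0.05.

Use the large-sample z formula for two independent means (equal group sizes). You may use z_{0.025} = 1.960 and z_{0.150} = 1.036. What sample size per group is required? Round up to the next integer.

n = (z_{α/2} + z_β)² · (σ₁² + σ₂²) / δ²
  = (1.960 + 1.036)² · (2·18² = 648) / 3.7²
  = 8.9760 · 648 / 13.69
  = 424.87
Round up → n = 425 per group.

n = 425 per group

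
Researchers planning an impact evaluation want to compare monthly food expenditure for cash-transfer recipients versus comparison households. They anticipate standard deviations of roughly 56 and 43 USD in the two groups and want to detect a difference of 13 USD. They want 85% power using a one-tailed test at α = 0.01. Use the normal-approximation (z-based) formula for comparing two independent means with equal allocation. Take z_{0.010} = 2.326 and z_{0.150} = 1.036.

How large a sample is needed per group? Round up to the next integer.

n = (z_α + z_β)² · (σ₁² + σ₂²) / δ²
  = (2.326 + 1.036)² · (56² + 43² = 4985) / 13²
  = 11.3030 · 4985 / 169
  = 333.41
Round up → n = 334 per group.

n = 334 per group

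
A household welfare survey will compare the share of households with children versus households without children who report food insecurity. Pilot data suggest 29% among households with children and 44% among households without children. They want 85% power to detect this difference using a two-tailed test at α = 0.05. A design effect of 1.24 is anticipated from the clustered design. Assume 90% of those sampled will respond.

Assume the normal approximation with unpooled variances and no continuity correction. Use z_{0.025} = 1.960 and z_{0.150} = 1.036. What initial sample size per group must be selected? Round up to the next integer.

n = (z_{α/2} + z_β)² · [p₁(1−p₁) + p₂(1−p₂)] / (p₁ − p₂)²
  = (1.960 + 1.036)² · (0.29·0.71 + 0.44·0.56) / (-0.15)²
  = (2.996)² · (0.2059 + 0.2464) / 0.0225
  = 8.9760 · 0.4523 / 0.0225
  = 180.44
Design effect: 1.24 × 180.44 = 223.74.
Adjust for 90% response: 223.74 / 0.90 = 248.60.
Round up → n = 249 per group.

n = 249 per group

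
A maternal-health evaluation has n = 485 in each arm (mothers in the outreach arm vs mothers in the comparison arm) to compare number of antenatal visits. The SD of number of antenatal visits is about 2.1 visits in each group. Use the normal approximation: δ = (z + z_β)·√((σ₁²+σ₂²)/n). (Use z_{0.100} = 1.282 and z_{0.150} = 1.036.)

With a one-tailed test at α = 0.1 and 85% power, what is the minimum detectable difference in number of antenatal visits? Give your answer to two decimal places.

Minimum detectable difference ≈ 0.31 visits

δ = (z_α + z_β) · √((σ₁²+σ₂²)/n)
  = (1.282 + 1.036) · √(8.82/485)
  = 2.318 · √0.01819
  = 2.318 · 0.1349
  = 0.3126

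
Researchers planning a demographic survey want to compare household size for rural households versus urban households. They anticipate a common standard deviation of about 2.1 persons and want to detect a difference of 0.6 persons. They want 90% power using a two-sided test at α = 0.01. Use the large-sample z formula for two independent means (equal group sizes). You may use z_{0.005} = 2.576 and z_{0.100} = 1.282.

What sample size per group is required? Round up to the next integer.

n = 365 per group

n = (z_{α/2} + z_β)² · (σ₁² + σ₂²) / δ²
  = (2.576 + 1.282)² · (2·2.1² = 8.82) / 0.6²
  = 14.8842 · 8.82 / 0.36
  = 364.66
Round up → n = 365 per group.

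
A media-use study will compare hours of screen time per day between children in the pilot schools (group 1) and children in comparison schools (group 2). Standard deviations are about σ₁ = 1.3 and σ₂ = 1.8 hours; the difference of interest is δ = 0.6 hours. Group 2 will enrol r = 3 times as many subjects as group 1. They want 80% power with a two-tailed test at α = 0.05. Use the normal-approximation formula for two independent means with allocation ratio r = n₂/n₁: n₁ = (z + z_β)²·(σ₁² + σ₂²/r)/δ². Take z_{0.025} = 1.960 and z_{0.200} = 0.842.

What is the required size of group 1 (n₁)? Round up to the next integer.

n₁ = (z_{α/2} + z_β)² · (σ₁² + σ₂²/r) / δ²
   = (1.960 + 0.842)² · (1.3² + 1.8²/3) / 0.6²
   = 7.8512 · (1.69 + 1.08) / 0.36
   = 7.8512 · 2.77 / 0.36
   = 60.41
Round up → n₁ = 61; n₂ = r·n₁ = 3 × 61 = 183.

n₁ = 61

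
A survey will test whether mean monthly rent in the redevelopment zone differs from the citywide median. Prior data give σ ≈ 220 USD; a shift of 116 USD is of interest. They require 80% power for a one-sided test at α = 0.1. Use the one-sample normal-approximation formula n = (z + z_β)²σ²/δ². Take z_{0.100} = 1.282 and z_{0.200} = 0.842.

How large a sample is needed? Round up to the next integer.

n = 17

n = (z_α + z_β)² · σ² / δ²
  = (1.282 + 0.842)² · 220² / 116²
  = 4.5114 · 48400 / 13456
  = 16.23
Round up → n = 17.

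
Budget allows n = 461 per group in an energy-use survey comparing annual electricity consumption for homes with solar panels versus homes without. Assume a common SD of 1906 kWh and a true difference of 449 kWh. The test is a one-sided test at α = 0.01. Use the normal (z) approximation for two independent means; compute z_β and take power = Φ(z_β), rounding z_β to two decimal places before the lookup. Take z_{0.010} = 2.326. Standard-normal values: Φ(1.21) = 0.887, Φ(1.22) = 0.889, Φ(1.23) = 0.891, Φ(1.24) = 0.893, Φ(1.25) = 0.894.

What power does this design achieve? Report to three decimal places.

z_β = δ·√(n/(σ₁²+σ₂²)) − z_α
    = 449 · √(461/7265672) − 2.326
    = 449 · 0.00797 − 2.326
    = 3.5765 − 2.326 = 1.2505 → 1.25
Power = Φ(1.25) = 0.894.

Power ≈ 0.894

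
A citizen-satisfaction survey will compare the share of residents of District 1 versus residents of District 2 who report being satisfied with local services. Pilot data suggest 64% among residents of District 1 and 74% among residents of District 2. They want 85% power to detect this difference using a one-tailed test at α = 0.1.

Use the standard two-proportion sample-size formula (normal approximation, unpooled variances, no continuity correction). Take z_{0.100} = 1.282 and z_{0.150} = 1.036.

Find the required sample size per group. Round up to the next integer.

n = 228 per group

n = (z_α + z_β)² · [p₁(1−p₁) + p₂(1−p₂)] / (p₁ − p₂)²
  = (1.282 + 1.036)² · (0.64·0.36 + 0.74·0.26) / (-0.10)²
  = (2.318)² · (0.2304 + 0.1924) / 0.0100
  = 5.3731 · 0.4228 / 0.0100
  = 227.18
Round up → n = 228 per group.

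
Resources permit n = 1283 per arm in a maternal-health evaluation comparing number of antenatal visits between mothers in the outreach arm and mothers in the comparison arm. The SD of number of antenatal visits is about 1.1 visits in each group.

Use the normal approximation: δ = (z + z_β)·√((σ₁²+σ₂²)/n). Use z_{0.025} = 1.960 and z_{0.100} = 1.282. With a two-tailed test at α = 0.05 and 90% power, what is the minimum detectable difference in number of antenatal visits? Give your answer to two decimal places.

Minimum detectable difference ≈ 0.14 visits

δ = (z_{α/2} + z_β) · √((σ₁²+σ₂²)/n)
  = (1.960 + 1.282) · √(2.42/1283)
  = 3.242 · √0.00189
  = 3.242 · 0.0434
  = 0.1408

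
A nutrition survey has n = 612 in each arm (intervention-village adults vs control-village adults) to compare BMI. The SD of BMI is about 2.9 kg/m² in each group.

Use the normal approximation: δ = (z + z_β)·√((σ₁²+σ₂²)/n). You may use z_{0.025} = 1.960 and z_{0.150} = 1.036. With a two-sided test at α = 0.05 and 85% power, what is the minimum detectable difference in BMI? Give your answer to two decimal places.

Minimum detectable difference ≈ 0.50 kg/m²

δ = (z_{α/2} + z_β) · √((σ₁²+σ₂²)/n)
  = (1.960 + 1.036) · √(16.82/612)
  = 2.996 · √0.02748
  = 2.996 · 0.1658
  = 0.4967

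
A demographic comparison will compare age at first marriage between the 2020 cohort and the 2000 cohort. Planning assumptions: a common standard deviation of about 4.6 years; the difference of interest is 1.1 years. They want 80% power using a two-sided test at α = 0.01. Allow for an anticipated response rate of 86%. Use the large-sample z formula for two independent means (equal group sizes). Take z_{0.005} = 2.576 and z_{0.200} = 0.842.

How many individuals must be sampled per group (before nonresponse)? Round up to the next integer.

n = (z_{α/2} + z_β)² · (σ₁² + σ₂²) / δ²
  = (2.576 + 0.842)² · (2·4.6² = 42.32) / 1.1²
  = 11.6827 · 42.32 / 1.21
  = 408.61
Adjust for 86% response: 408.61 / 0.86 = 475.12.
Round up → n = 476 per group.

n = 476 per group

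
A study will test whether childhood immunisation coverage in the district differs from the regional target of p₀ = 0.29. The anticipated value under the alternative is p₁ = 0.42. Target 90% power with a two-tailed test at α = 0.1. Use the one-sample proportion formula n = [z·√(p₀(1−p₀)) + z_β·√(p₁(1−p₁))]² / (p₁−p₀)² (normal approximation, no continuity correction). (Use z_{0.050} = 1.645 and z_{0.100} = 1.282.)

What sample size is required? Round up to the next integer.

n = [z_{α/2}·√(p₀q₀) + z_β·√(p₁q₁)]² / (p₁ − p₀)²
  = [1.645·√(0.29·0.71) + 1.282·√(0.42·0.58)]² / (0.13)²
  = [1.645·0.4538 + 1.282·0.4936]² / 0.0169
  = [1.3792]² / 0.0169
  = 112.55
Round up → n = 113.

n = 113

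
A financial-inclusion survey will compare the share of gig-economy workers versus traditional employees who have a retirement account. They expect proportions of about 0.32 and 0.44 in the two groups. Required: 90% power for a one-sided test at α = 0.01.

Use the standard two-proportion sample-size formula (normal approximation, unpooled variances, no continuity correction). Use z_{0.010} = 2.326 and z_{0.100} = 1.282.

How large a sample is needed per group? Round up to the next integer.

n = (z_α + z_β)² · [p₁(1−p₁) + p₂(1−p₂)] / (p₁ − p₂)²
  = (2.326 + 1.282)² · (0.32·0.68 + 0.44·0.56) / (-0.12)²
  = (3.608)² · (0.2176 + 0.2464) / 0.0144
  = 13.0177 · 0.4640 / 0.0144
  = 419.46
Round up → n = 420 per group.

n = 420 per group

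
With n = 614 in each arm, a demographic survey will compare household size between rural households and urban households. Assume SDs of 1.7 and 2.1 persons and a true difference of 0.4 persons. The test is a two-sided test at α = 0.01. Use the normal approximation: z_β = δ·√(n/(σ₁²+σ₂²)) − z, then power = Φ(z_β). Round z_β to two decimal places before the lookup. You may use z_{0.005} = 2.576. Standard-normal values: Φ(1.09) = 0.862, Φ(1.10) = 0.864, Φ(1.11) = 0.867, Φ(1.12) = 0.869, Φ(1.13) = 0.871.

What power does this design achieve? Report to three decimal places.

Power ≈ 0.862

z_β = δ·√(n/(σ₁²+σ₂²)) − z_{α/2}
    = 0.4 · √(614/7.3) − 2.576
    = 0.4 · 9.17113 − 2.576
    = 3.6685 − 2.576 = 1.0925 → 1.09
Power = Φ(1.09) = 0.862.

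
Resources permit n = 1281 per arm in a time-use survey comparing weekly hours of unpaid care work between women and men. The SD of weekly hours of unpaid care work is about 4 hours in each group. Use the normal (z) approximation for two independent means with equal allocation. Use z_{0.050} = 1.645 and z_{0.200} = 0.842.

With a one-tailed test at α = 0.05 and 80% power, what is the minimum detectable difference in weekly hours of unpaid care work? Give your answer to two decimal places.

Minimum detectable difference ≈ 0.39 hours

δ = (z_α + z_β) · √((σ₁²+σ₂²)/n)
  = (1.645 + 0.842) · √(32/1281)
  = 2.487 · √0.02498
  = 2.487 · 0.1581
  = 0.3931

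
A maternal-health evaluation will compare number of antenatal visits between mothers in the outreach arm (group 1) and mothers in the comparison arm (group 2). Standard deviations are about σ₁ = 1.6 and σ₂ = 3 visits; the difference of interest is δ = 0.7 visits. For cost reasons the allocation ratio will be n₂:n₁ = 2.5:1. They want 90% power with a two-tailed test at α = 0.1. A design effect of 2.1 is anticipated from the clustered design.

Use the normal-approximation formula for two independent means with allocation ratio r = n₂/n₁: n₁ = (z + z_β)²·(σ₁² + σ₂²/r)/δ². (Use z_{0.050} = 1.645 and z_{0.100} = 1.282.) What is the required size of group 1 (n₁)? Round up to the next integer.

n₁ = 227

n₁ = (z_{α/2} + z_β)² · (σ₁² + σ₂²/r) / δ²
   = (1.645 + 1.282)² · (1.6² + 3²/2.5) / 0.7²
   = 8.5673 · (2.56 + 3.6) / 0.49
   = 8.5673 · 6.16 / 0.49
   = 107.70
Design effect: 2.1 × 107.70 = 226.18.
Round up → n₁ = 227; n₂ = r·n₁ = 2.5 × 227 = 568.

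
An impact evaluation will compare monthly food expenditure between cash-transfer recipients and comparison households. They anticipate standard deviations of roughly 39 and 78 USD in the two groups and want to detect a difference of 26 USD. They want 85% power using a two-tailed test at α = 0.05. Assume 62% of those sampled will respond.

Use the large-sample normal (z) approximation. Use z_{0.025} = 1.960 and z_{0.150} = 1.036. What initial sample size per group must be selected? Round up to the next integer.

n = 163 per group

n = (z_{α/2} + z_β)² · (σ₁² + σ₂²) / δ²
  = (1.960 + 1.036)² · (39² + 78² = 7605) / 26²
  = 8.9760 · 7605 / 676
  = 100.98
Adjust for 62% response: 100.98 / 0.62 = 162.87.
Round up → n = 163 per group.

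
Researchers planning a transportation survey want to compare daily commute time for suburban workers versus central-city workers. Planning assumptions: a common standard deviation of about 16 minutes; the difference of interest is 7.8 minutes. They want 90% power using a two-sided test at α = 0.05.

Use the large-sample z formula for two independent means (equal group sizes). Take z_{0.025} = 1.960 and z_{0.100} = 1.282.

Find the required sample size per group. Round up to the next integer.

n = (z_{α/2} + z_β)² · (σ₁² + σ₂²) / δ²
  = (1.960 + 1.282)² · (2·16² = 512) / 7.8²
  = 10.5106 · 512 / 60.84
  = 88.45
Round up → n = 89 per group.

n = 89 per group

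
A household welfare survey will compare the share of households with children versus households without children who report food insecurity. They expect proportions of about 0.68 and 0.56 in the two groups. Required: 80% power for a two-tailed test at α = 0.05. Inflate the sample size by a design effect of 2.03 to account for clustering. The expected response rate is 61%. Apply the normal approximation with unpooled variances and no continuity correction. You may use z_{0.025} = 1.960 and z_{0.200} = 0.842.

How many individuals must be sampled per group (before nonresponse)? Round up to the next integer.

n = (z_{α/2} + z_β)² · [p₁(1−p₁) + p₂(1−p₂)] / (p₁ − p₂)²
  = (1.960 + 0.842)² · (0.68·0.32 + 0.56·0.44) / (0.12)²
  = (2.802)² · (0.2176 + 0.2464) / 0.0144
  = 7.8512 · 0.4640 / 0.0144
  = 252.98
Design effect: 2.03 × 252.98 = 513.56.
Adjust for 61% response: 513.56 / 0.61 = 841.90.
Round up → n = 842 per group.

n = 842 per group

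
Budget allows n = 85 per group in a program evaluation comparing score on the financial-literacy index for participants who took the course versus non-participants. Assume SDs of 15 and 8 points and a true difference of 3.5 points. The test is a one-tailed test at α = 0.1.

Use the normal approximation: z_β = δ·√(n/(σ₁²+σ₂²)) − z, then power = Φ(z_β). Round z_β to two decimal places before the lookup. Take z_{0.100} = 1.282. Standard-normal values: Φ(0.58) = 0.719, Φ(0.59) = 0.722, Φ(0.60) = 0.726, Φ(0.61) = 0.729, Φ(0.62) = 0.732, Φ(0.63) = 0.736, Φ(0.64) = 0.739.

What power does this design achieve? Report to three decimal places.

z_β = δ·√(n/(σ₁²+σ₂²)) − z_α
    = 3.5 · √(85/289) − 1.282
    = 3.5 · 0.54233 − 1.282
    = 1.8981 − 1.282 = 0.6161 → 0.62
Power = Φ(0.62) = 0.732.

Power ≈ 0.732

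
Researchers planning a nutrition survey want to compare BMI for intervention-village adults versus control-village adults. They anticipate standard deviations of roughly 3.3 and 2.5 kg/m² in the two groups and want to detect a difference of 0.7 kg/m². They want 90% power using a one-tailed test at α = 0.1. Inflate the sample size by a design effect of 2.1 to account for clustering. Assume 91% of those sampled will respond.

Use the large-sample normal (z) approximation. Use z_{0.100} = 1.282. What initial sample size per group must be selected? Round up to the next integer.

n = 531 per group

n = (z_α + z_β)² · (σ₁² + σ₂²) / δ²
  = (1.282 + 1.282)² · (3.3² + 2.5² = 17.14) / 0.7²
  = 6.5741 · 17.14 / 0.49
  = 229.96
Design effect: 2.1 × 229.96 = 482.91.
Adjust for 91% response: 482.91 / 0.91 = 530.68.
Round up → n = 531 per group.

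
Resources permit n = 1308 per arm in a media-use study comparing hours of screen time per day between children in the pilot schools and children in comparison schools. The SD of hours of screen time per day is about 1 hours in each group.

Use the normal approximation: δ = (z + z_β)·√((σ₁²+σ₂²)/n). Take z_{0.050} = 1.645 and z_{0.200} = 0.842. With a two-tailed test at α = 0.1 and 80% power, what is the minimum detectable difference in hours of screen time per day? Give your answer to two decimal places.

δ = (z_{α/2} + z_β) · √((σ₁²+σ₂²)/n)
  = (1.645 + 0.842) · √(2/1308)
  = 2.487 · √0.00153
  = 2.487 · 0.0391
  = 0.0972

Minimum detectable difference ≈ 0.10 hours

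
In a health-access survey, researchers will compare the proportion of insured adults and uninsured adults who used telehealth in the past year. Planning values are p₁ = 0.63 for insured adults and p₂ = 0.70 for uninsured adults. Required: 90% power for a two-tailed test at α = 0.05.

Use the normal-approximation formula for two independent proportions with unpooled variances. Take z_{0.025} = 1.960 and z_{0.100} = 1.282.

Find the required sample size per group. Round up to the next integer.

n = (z_{α/2} + z_β)² · [p₁(1−p₁) + p₂(1−p₂)] / (p₁ − p₂)²
  = (1.960 + 1.282)² · (0.63·0.37 + 0.70·0.30) / (-0.07)²
  = (3.242)² · (0.2331 + 0.2100) / 0.0049
  = 10.5106 · 0.4431 / 0.0049
  = 950.46
Round up → n = 951 per group.

n = 951 per group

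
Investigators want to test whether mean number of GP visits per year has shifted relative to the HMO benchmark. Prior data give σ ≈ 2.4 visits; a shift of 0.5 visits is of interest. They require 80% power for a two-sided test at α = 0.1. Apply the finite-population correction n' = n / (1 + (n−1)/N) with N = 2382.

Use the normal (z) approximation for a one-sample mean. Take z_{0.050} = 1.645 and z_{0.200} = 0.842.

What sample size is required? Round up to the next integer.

n = (z_{α/2} + z_β)² · σ² / δ²
  = (1.645 + 0.842)² · 2.4² / 0.5²
  = 6.1852 · 5.76 / 0.25
  = 142.51
Finite-population correction (N = 2382): 142.51 / (1 + (142.51 − 1)/2382) = 134.52.
Round up → n = 135.

n = 135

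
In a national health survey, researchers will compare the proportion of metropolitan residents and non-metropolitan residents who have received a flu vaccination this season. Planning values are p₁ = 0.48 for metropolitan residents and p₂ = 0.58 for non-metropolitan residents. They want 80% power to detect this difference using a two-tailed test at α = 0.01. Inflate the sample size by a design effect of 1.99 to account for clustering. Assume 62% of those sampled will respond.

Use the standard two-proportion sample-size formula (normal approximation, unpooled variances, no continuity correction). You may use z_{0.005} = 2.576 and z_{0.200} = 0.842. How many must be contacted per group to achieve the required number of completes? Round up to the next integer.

n = 1850 per group

n = (z_{α/2} + z_β)² · [p₁(1−p₁) + p₂(1−p₂)] / (p₁ − p₂)²
  = (2.576 + 0.842)² · (0.48·0.52 + 0.58·0.42) / (-0.10)²
  = (3.418)² · (0.2496 + 0.2436) / 0.0100
  = 11.6827 · 0.4932 / 0.0100
  = 576.19
Design effect: 1.99 × 576.19 = 1146.62.
Adjust for 62% response: 1146.62 / 0.62 = 1849.39.
Round up → n = 1850 per group.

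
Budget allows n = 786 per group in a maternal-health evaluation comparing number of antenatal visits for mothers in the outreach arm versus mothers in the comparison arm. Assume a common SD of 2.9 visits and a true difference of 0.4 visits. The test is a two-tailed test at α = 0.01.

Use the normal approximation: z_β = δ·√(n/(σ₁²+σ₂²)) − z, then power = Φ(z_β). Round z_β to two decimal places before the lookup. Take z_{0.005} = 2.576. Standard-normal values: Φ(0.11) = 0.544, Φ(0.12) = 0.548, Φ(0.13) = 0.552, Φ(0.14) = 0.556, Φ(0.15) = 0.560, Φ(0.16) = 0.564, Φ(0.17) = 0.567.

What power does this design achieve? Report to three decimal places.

Power ≈ 0.564

z_β = δ·√(n/(σ₁²+σ₂²)) − z_{α/2}
    = 0.4 · √(786/16.82) − 2.576
    = 0.4 · 6.83594 − 2.576
    = 2.7344 − 2.576 = 0.1584 → 0.16
Power = Φ(0.16) = 0.564.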